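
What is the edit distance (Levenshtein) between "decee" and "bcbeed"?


Computing edit distance: "decee" -> "bcbeed"
DP table:
           b    c    b    e    e    d
      0    1    2    3    4    5    6
  d   1    1    2    3    4    5    5
  e   2    2    2    3    3    4    5
  c   3    3    2    3    4    4    5
  e   4    4    3    3    3    4    5
  e   5    5    4    4    3    3    4
Edit distance = dp[5][6] = 4

4


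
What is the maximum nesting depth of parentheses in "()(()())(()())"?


Input: "()(()())(()())"
Tracking depth:
  Position 0 '(': depth becomes 1
  Position 1 ')': depth becomes 0
  Position 2 '(': depth becomes 1
  Position 3 '(': depth becomes 2
  Position 4 ')': depth becomes 1
  Position 5 '(': depth becomes 2
  Position 6 ')': depth becomes 1
  Position 7 ')': depth becomes 0
  Position 8 '(': depth becomes 1
  Position 9 '(': depth becomes 2
  Position 10 ')': depth becomes 1
  Position 11 '(': depth becomes 2
  Position 12 ')': depth becomes 1
  Position 13 ')': depth becomes 0
Maximum depth reached: 2

2


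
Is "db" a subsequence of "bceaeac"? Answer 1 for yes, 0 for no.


Check if "db" is a subsequence of "bceaeac"
Greedy scan:
  Position 0 ('b'): no match needed
  Position 1 ('c'): no match needed
  Position 2 ('e'): no match needed
  Position 3 ('a'): no match needed
  Position 4 ('e'): no match needed
  Position 5 ('a'): no match needed
  Position 6 ('c'): no match needed
Only matched 0/2 characters => not a subsequence

0


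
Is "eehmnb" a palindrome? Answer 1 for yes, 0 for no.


Input: eehmnb
Reversed: bnmhee
  Compare pos 0 ('e') with pos 5 ('b'): MISMATCH
  Compare pos 1 ('e') with pos 4 ('n'): MISMATCH
  Compare pos 2 ('h') with pos 3 ('m'): MISMATCH
Result: not a palindrome

0


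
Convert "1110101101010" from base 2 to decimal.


Input: "1110101101010" in base 2
Positional expansion:
  Digit '1' (value 1) x 2^12 = 4096
  Digit '1' (value 1) x 2^11 = 2048
  Digit '1' (value 1) x 2^10 = 1024
  Digit '0' (value 0) x 2^9 = 0
  Digit '1' (value 1) x 2^8 = 256
  Digit '0' (value 0) x 2^7 = 0
  Digit '1' (value 1) x 2^6 = 64
  Digit '1' (value 1) x 2^5 = 32
  Digit '0' (value 0) x 2^4 = 0
  Digit '1' (value 1) x 2^3 = 8
  Digit '0' (value 0) x 2^2 = 0
  Digit '1' (value 1) x 2^1 = 2
  Digit '0' (value 0) x 2^0 = 0
Sum = 7530

7530


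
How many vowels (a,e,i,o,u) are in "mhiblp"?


Input: mhiblp
Checking each character:
  'm' at position 0: consonant
  'h' at position 1: consonant
  'i' at position 2: vowel (running total: 1)
  'b' at position 3: consonant
  'l' at position 4: consonant
  'p' at position 5: consonant
Total vowels: 1

1


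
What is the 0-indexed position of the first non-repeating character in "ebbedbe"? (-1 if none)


Input: ebbedbe
Character frequencies:
  'b': 3
  'd': 1
  'e': 3
Scanning left to right for freq == 1:
  Position 0 ('e'): freq=3, skip
  Position 1 ('b'): freq=3, skip
  Position 2 ('b'): freq=3, skip
  Position 3 ('e'): freq=3, skip
  Position 4 ('d'): unique! => answer = 4

4


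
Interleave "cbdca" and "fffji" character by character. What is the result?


Interleaving "cbdca" and "fffji":
  Position 0: 'c' from first, 'f' from second => "cf"
  Position 1: 'b' from first, 'f' from second => "bf"
  Position 2: 'd' from first, 'f' from second => "df"
  Position 3: 'c' from first, 'j' from second => "cj"
  Position 4: 'a' from first, 'i' from second => "ai"
Result: cfbfdfcjai

cfbfdfcjai


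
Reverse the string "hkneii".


Input: hkneii
Reading characters right to left:
  Position 5: 'i'
  Position 4: 'i'
  Position 3: 'e'
  Position 2: 'n'
  Position 1: 'k'
  Position 0: 'h'
Reversed: iienkh

iienkh


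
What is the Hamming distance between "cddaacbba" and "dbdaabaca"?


Comparing "cddaacbba" and "dbdaabaca" position by position:
  Position 0: 'c' vs 'd' => differ
  Position 1: 'd' vs 'b' => differ
  Position 2: 'd' vs 'd' => same
  Position 3: 'a' vs 'a' => same
  Position 4: 'a' vs 'a' => same
  Position 5: 'c' vs 'b' => differ
  Position 6: 'b' vs 'a' => differ
  Position 7: 'b' vs 'c' => differ
  Position 8: 'a' vs 'a' => same
Total differences (Hamming distance): 5

5


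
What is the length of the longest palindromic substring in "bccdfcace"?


Input: "bccdfcace"
Checking substrings for palindromes:
  [5:8] "cac" (len 3) => palindrome
  [1:3] "cc" (len 2) => palindrome
Longest palindromic substring: "cac" with length 3

3


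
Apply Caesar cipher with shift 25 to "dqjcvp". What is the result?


Caesar cipher: shift "dqjcvp" by 25
  'd' (pos 3) + 25 = pos 2 = 'c'
  'q' (pos 16) + 25 = pos 15 = 'p'
  'j' (pos 9) + 25 = pos 8 = 'i'
  'c' (pos 2) + 25 = pos 1 = 'b'
  'v' (pos 21) + 25 = pos 20 = 'u'
  'p' (pos 15) + 25 = pos 14 = 'o'
Result: cpibuo

cpibuo


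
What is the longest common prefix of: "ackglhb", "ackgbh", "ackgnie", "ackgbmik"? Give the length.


Words: ackglhb, ackgbh, ackgnie, ackgbmik
  Position 0: all 'a' => match
  Position 1: all 'c' => match
  Position 2: all 'k' => match
  Position 3: all 'g' => match
  Position 4: ('l', 'b', 'n', 'b') => mismatch, stop
LCP = "ackg" (length 4)

4


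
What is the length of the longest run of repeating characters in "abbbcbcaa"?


Input: "abbbcbcaa"
Scanning for longest run:
  Position 1 ('b'): new char, reset run to 1
  Position 2 ('b'): continues run of 'b', length=2
  Position 3 ('b'): continues run of 'b', length=3
  Position 4 ('c'): new char, reset run to 1
  Position 5 ('b'): new char, reset run to 1
  Position 6 ('c'): new char, reset run to 1
  Position 7 ('a'): new char, reset run to 1
  Position 8 ('a'): continues run of 'a', length=2
Longest run: 'b' with length 3

3


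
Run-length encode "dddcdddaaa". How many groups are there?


Input: dddcdddaaa
Scanning for consecutive runs:
  Group 1: 'd' x 3 (positions 0-2)
  Group 2: 'c' x 1 (positions 3-3)
  Group 3: 'd' x 3 (positions 4-6)
  Group 4: 'a' x 3 (positions 7-9)
Total groups: 4

4


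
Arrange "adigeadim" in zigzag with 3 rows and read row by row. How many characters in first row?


Zigzag "adigeadim" into 3 rows:
Placing characters:
  'a' => row 0
  'd' => row 1
  'i' => row 2
  'g' => row 1
  'e' => row 0
  'a' => row 1
  'd' => row 2
  'i' => row 1
  'm' => row 0
Rows:
  Row 0: "aem"
  Row 1: "dgai"
  Row 2: "id"
First row length: 3

3


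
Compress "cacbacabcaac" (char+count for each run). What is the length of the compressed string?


Input: cacbacabcaac
Runs:
  'c' x 1 => "c1"
  'a' x 1 => "a1"
  'c' x 1 => "c1"
  'b' x 1 => "b1"
  'a' x 1 => "a1"
  'c' x 1 => "c1"
  'a' x 1 => "a1"
  'b' x 1 => "b1"
  'c' x 1 => "c1"
  'a' x 2 => "a2"
  'c' x 1 => "c1"
Compressed: "c1a1c1b1a1c1a1b1c1a2c1"
Compressed length: 22

22


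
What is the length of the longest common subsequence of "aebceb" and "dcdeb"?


LCS of "aebceb" and "dcdeb"
DP table:
           d    c    d    e    b
      0    0    0    0    0    0
  a   0    0    0    0    0    0
  e   0    0    0    0    1    1
  b   0    0    0    0    1    2
  c   0    0    1    1    1    2
  e   0    0    1    1    2    2
  b   0    0    1    1    2    3
LCS length = dp[6][5] = 3

3


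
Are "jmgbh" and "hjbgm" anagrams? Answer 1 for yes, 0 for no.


Strings: "jmgbh", "hjbgm"
Sorted first:  bghjm
Sorted second: bghjm
Sorted forms match => anagrams

1


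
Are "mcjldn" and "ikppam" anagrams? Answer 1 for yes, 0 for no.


Strings: "mcjldn", "ikppam"
Sorted first:  cdjlmn
Sorted second: aikmpp
Differ at position 0: 'c' vs 'a' => not anagrams

0


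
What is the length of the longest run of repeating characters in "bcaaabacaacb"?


Input: "bcaaabacaacb"
Scanning for longest run:
  Position 1 ('c'): new char, reset run to 1
  Position 2 ('a'): new char, reset run to 1
  Position 3 ('a'): continues run of 'a', length=2
  Position 4 ('a'): continues run of 'a', length=3
  Position 5 ('b'): new char, reset run to 1
  Position 6 ('a'): new char, reset run to 1
  Position 7 ('c'): new char, reset run to 1
  Position 8 ('a'): new char, reset run to 1
  Position 9 ('a'): continues run of 'a', length=2
  Position 10 ('c'): new char, reset run to 1
  Position 11 ('b'): new char, reset run to 1
Longest run: 'a' with length 3

3


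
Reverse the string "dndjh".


Input: dndjh
Reading characters right to left:
  Position 4: 'h'
  Position 3: 'j'
  Position 2: 'd'
  Position 1: 'n'
  Position 0: 'd'
Reversed: hjdnd

hjdnd


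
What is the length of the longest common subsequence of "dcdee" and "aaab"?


LCS of "dcdee" and "aaab"
DP table:
           a    a    a    b
      0    0    0    0    0
  d   0    0    0    0    0
  c   0    0    0    0    0
  d   0    0    0    0    0
  e   0    0    0    0    0
  e   0    0    0    0    0
LCS length = dp[5][4] = 0

0


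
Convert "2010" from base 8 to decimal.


Input: "2010" in base 8
Positional expansion:
  Digit '2' (value 2) x 8^3 = 1024
  Digit '0' (value 0) x 8^2 = 0
  Digit '1' (value 1) x 8^1 = 8
  Digit '0' (value 0) x 8^0 = 0
Sum = 1032

1032


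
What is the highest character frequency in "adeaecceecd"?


Input: adeaecceecd
Character counts:
  'a': 2
  'c': 3
  'd': 2
  'e': 4
Maximum frequency: 4

4


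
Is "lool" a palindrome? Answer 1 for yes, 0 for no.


Input: lool
Reversed: lool
  Compare pos 0 ('l') with pos 3 ('l'): match
  Compare pos 1 ('o') with pos 2 ('o'): match
Result: palindrome

1


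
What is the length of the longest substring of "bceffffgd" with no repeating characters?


Input: "bceffffgd"
Sliding window (track last position of each char):
  Position 0 ('b'): window [0,0] length 1 -- new best
  Position 1 ('c'): window [0,1] length 2 -- new best
  Position 2 ('e'): window [0,2] length 3 -- new best
  Position 3 ('f'): window [0,3] length 4 -- new best
  Position 4 ('f'): repeat (last at 3), move window start to 4
  Position 4 ('f'): window [4,4] length 1
  Position 5 ('f'): repeat (last at 4), move window start to 5
  Position 5 ('f'): window [5,5] length 1
  Position 6 ('f'): repeat (last at 5), move window start to 6
  Position 6 ('f'): window [6,6] length 1
  Position 7 ('g'): window [6,7] length 2
  Position 8 ('d'): window [6,8] length 3
Longest substring with no repeats: "bcef" with length 4

4


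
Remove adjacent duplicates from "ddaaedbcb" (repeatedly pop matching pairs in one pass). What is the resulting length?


Input: ddaaedbcb
Stack-based adjacent duplicate removal:
  Read 'd': push. Stack: d
  Read 'd': matches stack top 'd' => pop. Stack: (empty)
  Read 'a': push. Stack: a
  Read 'a': matches stack top 'a' => pop. Stack: (empty)
  Read 'e': push. Stack: e
  Read 'd': push. Stack: ed
  Read 'b': push. Stack: edb
  Read 'c': push. Stack: edbc
  Read 'b': push. Stack: edbcb
Final stack: "edbcb" (length 5)

5


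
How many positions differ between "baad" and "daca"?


Comparing "baad" and "daca" position by position:
  Position 0: 'b' vs 'd' => DIFFER
  Position 1: 'a' vs 'a' => same
  Position 2: 'a' vs 'c' => DIFFER
  Position 3: 'd' vs 'a' => DIFFER
Positions that differ: 3

3


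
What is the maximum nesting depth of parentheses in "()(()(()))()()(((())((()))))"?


Input: "()(()(()))()()(((())((()))))"
Tracking depth:
  Position 0 '(': depth becomes 1
  Position 1 ')': depth becomes 0
  Position 2 '(': depth becomes 1
  Position 3 '(': depth becomes 2
  Position 4 ')': depth becomes 1
  Position 5 '(': depth becomes 2
  Position 6 '(': depth becomes 3
  Position 7 ')': depth becomes 2
  Position 8 ')': depth becomes 1
  Position 9 ')': depth becomes 0
  Position 10 '(': depth becomes 1
  Position 11 ')': depth becomes 0
  Position 12 '(': depth becomes 1
  Position 13 ')': depth becomes 0
  Position 14 '(': depth becomes 1
  Position 15 '(': depth becomes 2
  Position 16 '(': depth becomes 3
  Position 17 '(': depth becomes 4
  Position 18 ')': depth becomes 3
  Position 19 ')': depth becomes 2
  Position 20 '(': depth becomes 3
  Position 21 '(': depth becomes 4
  Position 22 '(': depth becomes 5
  Position 23 ')': depth becomes 4
  Position 24 ')': depth becomes 3
  Position 25 ')': depth becomes 2
  Position 26 ')': depth becomes 1
  Position 27 ')': depth becomes 0
Maximum depth reached: 5

5


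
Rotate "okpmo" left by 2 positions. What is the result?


Input: "okpmo", rotate left by 2
First 2 characters: "ok"
Remaining characters: "pmo"
Concatenate remaining + first: "pmo" + "ok" = "pmook"

pmook


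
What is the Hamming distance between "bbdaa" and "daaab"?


Comparing "bbdaa" and "daaab" position by position:
  Position 0: 'b' vs 'd' => differ
  Position 1: 'b' vs 'a' => differ
  Position 2: 'd' vs 'a' => differ
  Position 3: 'a' vs 'a' => same
  Position 4: 'a' vs 'b' => differ
Total differences (Hamming distance): 4

4


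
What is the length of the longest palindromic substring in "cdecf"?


Input: "cdecf"
Checking substrings for palindromes:
  No multi-char palindromic substrings found
Longest palindromic substring: "c" with length 1

1


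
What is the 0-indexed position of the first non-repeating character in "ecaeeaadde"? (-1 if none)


Input: ecaeeaadde
Character frequencies:
  'a': 3
  'c': 1
  'd': 2
  'e': 4
Scanning left to right for freq == 1:
  Position 0 ('e'): freq=4, skip
  Position 1 ('c'): unique! => answer = 1

1


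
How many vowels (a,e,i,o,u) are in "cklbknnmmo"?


Input: cklbknnmmo
Checking each character:
  'c' at position 0: consonant
  'k' at position 1: consonant
  'l' at position 2: consonant
  'b' at position 3: consonant
  'k' at position 4: consonant
  'n' at position 5: consonant
  'n' at position 6: consonant
  'm' at position 7: consonant
  'm' at position 8: consonant
  'o' at position 9: vowel (running total: 1)
Total vowels: 1

1


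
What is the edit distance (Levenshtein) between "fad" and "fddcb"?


Computing edit distance: "fad" -> "fddcb"
DP table:
           f    d    d    c    b
      0    1    2    3    4    5
  f   1    0    1    2    3    4
  a   2    1    1    2    3    4
  d   3    2    1    1    2    3
Edit distance = dp[3][5] = 3

3


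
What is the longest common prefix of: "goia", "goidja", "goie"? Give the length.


Words: goia, goidja, goie
  Position 0: all 'g' => match
  Position 1: all 'o' => match
  Position 2: all 'i' => match
  Position 3: ('a', 'd', 'e') => mismatch, stop
LCP = "goi" (length 3)

3


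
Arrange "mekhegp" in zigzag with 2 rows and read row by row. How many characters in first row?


Zigzag "mekhegp" into 2 rows:
Placing characters:
  'm' => row 0
  'e' => row 1
  'k' => row 0
  'h' => row 1
  'e' => row 0
  'g' => row 1
  'p' => row 0
Rows:
  Row 0: "mkep"
  Row 1: "ehg"
First row length: 4

4


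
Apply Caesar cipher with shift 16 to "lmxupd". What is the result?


Caesar cipher: shift "lmxupd" by 16
  'l' (pos 11) + 16 = pos 1 = 'b'
  'm' (pos 12) + 16 = pos 2 = 'c'
  'x' (pos 23) + 16 = pos 13 = 'n'
  'u' (pos 20) + 16 = pos 10 = 'k'
  'p' (pos 15) + 16 = pos 5 = 'f'
  'd' (pos 3) + 16 = pos 19 = 't'
Result: bcnkft

bcnkft


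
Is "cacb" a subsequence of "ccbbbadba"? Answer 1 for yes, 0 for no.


Check if "cacb" is a subsequence of "ccbbbadba"
Greedy scan:
  Position 0 ('c'): matches sub[0] = 'c'
  Position 1 ('c'): no match needed
  Position 2 ('b'): no match needed
  Position 3 ('b'): no match needed
  Position 4 ('b'): no match needed
  Position 5 ('a'): matches sub[1] = 'a'
  Position 6 ('d'): no match needed
  Position 7 ('b'): no match needed
  Position 8 ('a'): no match needed
Only matched 2/4 characters => not a subsequence

0


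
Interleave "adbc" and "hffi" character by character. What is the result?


Interleaving "adbc" and "hffi":
  Position 0: 'a' from first, 'h' from second => "ah"
  Position 1: 'd' from first, 'f' from second => "df"
  Position 2: 'b' from first, 'f' from second => "bf"
  Position 3: 'c' from first, 'i' from second => "ci"
Result: ahdfbfci

ahdfbfci


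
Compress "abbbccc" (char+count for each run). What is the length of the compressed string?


Input: abbbccc
Runs:
  'a' x 1 => "a1"
  'b' x 3 => "b3"
  'c' x 3 => "c3"
Compressed: "a1b3c3"
Compressed length: 6

6


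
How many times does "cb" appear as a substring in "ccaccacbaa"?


Searching for "cb" in "ccaccacbaa"
Scanning each position:
  Position 0: "cc" => no
  Position 1: "ca" => no
  Position 2: "ac" => no
  Position 3: "cc" => no
  Position 4: "ca" => no
  Position 5: "ac" => no
  Position 6: "cb" => MATCH
  Position 7: "ba" => no
  Position 8: "aa" => no
Total occurrences: 1

1


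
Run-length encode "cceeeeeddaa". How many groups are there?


Input: cceeeeeddaa
Scanning for consecutive runs:
  Group 1: 'c' x 2 (positions 0-1)
  Group 2: 'e' x 5 (positions 2-6)
  Group 3: 'd' x 2 (positions 7-8)
  Group 4: 'a' x 2 (positions 9-10)
Total groups: 4

4


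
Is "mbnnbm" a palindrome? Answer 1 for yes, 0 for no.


Input: mbnnbm
Reversed: mbnnbm
  Compare pos 0 ('m') with pos 5 ('m'): match
  Compare pos 1 ('b') with pos 4 ('b'): match
  Compare pos 2 ('n') with pos 3 ('n'): match
Result: palindrome

1


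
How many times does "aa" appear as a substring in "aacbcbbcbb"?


Searching for "aa" in "aacbcbbcbb"
Scanning each position:
  Position 0: "aa" => MATCH
  Position 1: "ac" => no
  Position 2: "cb" => no
  Position 3: "bc" => no
  Position 4: "cb" => no
  Position 5: "bb" => no
  Position 6: "bc" => no
  Position 7: "cb" => no
  Position 8: "bb" => no
Total occurrences: 1

1


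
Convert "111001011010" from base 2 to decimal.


Input: "111001011010" in base 2
Positional expansion:
  Digit '1' (value 1) x 2^11 = 2048
  Digit '1' (value 1) x 2^10 = 1024
  Digit '1' (value 1) x 2^9 = 512
  Digit '0' (value 0) x 2^8 = 0
  Digit '0' (value 0) x 2^7 = 0
  Digit '1' (value 1) x 2^6 = 64
  Digit '0' (value 0) x 2^5 = 0
  Digit '1' (value 1) x 2^4 = 16
  Digit '1' (value 1) x 2^3 = 8
  Digit '0' (value 0) x 2^2 = 0
  Digit '1' (value 1) x 2^1 = 2
  Digit '0' (value 0) x 2^0 = 0
Sum = 3674

3674


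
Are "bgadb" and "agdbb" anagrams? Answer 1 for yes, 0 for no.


Strings: "bgadb", "agdbb"
Sorted first:  abbdg
Sorted second: abbdg
Sorted forms match => anagrams

1


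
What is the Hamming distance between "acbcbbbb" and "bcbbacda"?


Comparing "acbcbbbb" and "bcbbacda" position by position:
  Position 0: 'a' vs 'b' => differ
  Position 1: 'c' vs 'c' => same
  Position 2: 'b' vs 'b' => same
  Position 3: 'c' vs 'b' => differ
  Position 4: 'b' vs 'a' => differ
  Position 5: 'b' vs 'c' => differ
  Position 6: 'b' vs 'd' => differ
  Position 7: 'b' vs 'a' => differ
Total differences (Hamming distance): 6

6


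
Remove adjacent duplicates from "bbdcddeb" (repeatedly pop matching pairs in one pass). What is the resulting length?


Input: bbdcddeb
Stack-based adjacent duplicate removal:
  Read 'b': push. Stack: b
  Read 'b': matches stack top 'b' => pop. Stack: (empty)
  Read 'd': push. Stack: d
  Read 'c': push. Stack: dc
  Read 'd': push. Stack: dcd
  Read 'd': matches stack top 'd' => pop. Stack: dc
  Read 'e': push. Stack: dce
  Read 'b': push. Stack: dceb
Final stack: "dceb" (length 4)

4


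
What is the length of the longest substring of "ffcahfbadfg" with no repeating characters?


Input: "ffcahfbadfg"
Sliding window (track last position of each char):
  Position 0 ('f'): window [0,0] length 1 -- new best
  Position 1 ('f'): repeat (last at 0), move window start to 1
  Position 1 ('f'): window [1,1] length 1
  Position 2 ('c'): window [1,2] length 2 -- new best
  Position 3 ('a'): window [1,3] length 3 -- new best
  Position 4 ('h'): window [1,4] length 4 -- new best
  Position 5 ('f'): repeat (last at 1), move window start to 2
  Position 5 ('f'): window [2,5] length 4
  Position 6 ('b'): window [2,6] length 5 -- new best
  Position 7 ('a'): repeat (last at 3), move window start to 4
  Position 7 ('a'): window [4,7] length 4
  Position 8 ('d'): window [4,8] length 5
  Position 9 ('f'): repeat (last at 5), move window start to 6
  Position 9 ('f'): window [6,9] length 4
  Position 10 ('g'): window [6,10] length 5
Longest substring with no repeats: "cahfb" with length 5

5


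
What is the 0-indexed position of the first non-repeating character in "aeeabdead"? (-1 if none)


Input: aeeabdead
Character frequencies:
  'a': 3
  'b': 1
  'd': 2
  'e': 3
Scanning left to right for freq == 1:
  Position 0 ('a'): freq=3, skip
  Position 1 ('e'): freq=3, skip
  Position 2 ('e'): freq=3, skip
  Position 3 ('a'): freq=3, skip
  Position 4 ('b'): unique! => answer = 4

4


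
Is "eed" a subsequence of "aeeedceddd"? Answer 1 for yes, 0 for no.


Check if "eed" is a subsequence of "aeeedceddd"
Greedy scan:
  Position 0 ('a'): no match needed
  Position 1 ('e'): matches sub[0] = 'e'
  Position 2 ('e'): matches sub[1] = 'e'
  Position 3 ('e'): no match needed
  Position 4 ('d'): matches sub[2] = 'd'
  Position 5 ('c'): no match needed
  Position 6 ('e'): no match needed
  Position 7 ('d'): no match needed
  Position 8 ('d'): no match needed
  Position 9 ('d'): no match needed
All 3 characters matched => is a subsequence

1


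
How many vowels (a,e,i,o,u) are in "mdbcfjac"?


Input: mdbcfjac
Checking each character:
  'm' at position 0: consonant
  'd' at position 1: consonant
  'b' at position 2: consonant
  'c' at position 3: consonant
  'f' at position 4: consonant
  'j' at position 5: consonant
  'a' at position 6: vowel (running total: 1)
  'c' at position 7: consonant
Total vowels: 1

1


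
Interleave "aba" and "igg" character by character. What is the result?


Interleaving "aba" and "igg":
  Position 0: 'a' from first, 'i' from second => "ai"
  Position 1: 'b' from first, 'g' from second => "bg"
  Position 2: 'a' from first, 'g' from second => "ag"
Result: aibgag

aibgag


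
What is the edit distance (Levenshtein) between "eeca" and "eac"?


Computing edit distance: "eeca" -> "eac"
DP table:
           e    a    c
      0    1    2    3
  e   1    0    1    2
  e   2    1    1    2
  c   3    2    2    1
  a   4    3    2    2
Edit distance = dp[4][3] = 2

2


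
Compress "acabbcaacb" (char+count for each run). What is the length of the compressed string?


Input: acabbcaacb
Runs:
  'a' x 1 => "a1"
  'c' x 1 => "c1"
  'a' x 1 => "a1"
  'b' x 2 => "b2"
  'c' x 1 => "c1"
  'a' x 2 => "a2"
  'c' x 1 => "c1"
  'b' x 1 => "b1"
Compressed: "a1c1a1b2c1a2c1b1"
Compressed length: 16

16


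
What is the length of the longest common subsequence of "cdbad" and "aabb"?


LCS of "cdbad" and "aabb"
DP table:
           a    a    b    b
      0    0    0    0    0
  c   0    0    0    0    0
  d   0    0    0    0    0
  b   0    0    0    1    1
  a   0    1    1    1    1
  d   0    1    1    1    1
LCS length = dp[5][4] = 1

1


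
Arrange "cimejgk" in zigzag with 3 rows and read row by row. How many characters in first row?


Zigzag "cimejgk" into 3 rows:
Placing characters:
  'c' => row 0
  'i' => row 1
  'm' => row 2
  'e' => row 1
  'j' => row 0
  'g' => row 1
  'k' => row 2
Rows:
  Row 0: "cj"
  Row 1: "ieg"
  Row 2: "mk"
First row length: 2

2


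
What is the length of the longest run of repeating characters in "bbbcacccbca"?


Input: "bbbcacccbca"
Scanning for longest run:
  Position 1 ('b'): continues run of 'b', length=2
  Position 2 ('b'): continues run of 'b', length=3
  Position 3 ('c'): new char, reset run to 1
  Position 4 ('a'): new char, reset run to 1
  Position 5 ('c'): new char, reset run to 1
  Position 6 ('c'): continues run of 'c', length=2
  Position 7 ('c'): continues run of 'c', length=3
  Position 8 ('b'): new char, reset run to 1
  Position 9 ('c'): new char, reset run to 1
  Position 10 ('a'): new char, reset run to 1
Longest run: 'b' with length 3

3


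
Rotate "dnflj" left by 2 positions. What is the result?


Input: "dnflj", rotate left by 2
First 2 characters: "dn"
Remaining characters: "flj"
Concatenate remaining + first: "flj" + "dn" = "fljdn"

fljdn


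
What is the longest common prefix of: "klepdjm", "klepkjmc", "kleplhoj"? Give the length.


Words: klepdjm, klepkjmc, kleplhoj
  Position 0: all 'k' => match
  Position 1: all 'l' => match
  Position 2: all 'e' => match
  Position 3: all 'p' => match
  Position 4: ('d', 'k', 'l') => mismatch, stop
LCP = "klep" (length 4)

4


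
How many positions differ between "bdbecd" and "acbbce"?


Comparing "bdbecd" and "acbbce" position by position:
  Position 0: 'b' vs 'a' => DIFFER
  Position 1: 'd' vs 'c' => DIFFER
  Position 2: 'b' vs 'b' => same
  Position 3: 'e' vs 'b' => DIFFER
  Position 4: 'c' vs 'c' => same
  Position 5: 'd' vs 'e' => DIFFER
Positions that differ: 4

4


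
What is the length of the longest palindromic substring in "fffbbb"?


Input: "fffbbb"
Checking substrings for palindromes:
  [0:3] "fff" (len 3) => palindrome
  [3:6] "bbb" (len 3) => palindrome
  [0:2] "ff" (len 2) => palindrome
  [1:3] "ff" (len 2) => palindrome
  [3:5] "bb" (len 2) => palindrome
  [4:6] "bb" (len 2) => palindrome
Longest palindromic substring: "fff" with length 3

3


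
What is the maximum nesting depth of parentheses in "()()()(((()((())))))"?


Input: "()()()(((()((())))))"
Tracking depth:
  Position 0 '(': depth becomes 1
  Position 1 ')': depth becomes 0
  Position 2 '(': depth becomes 1
  Position 3 ')': depth becomes 0
  Position 4 '(': depth becomes 1
  Position 5 ')': depth becomes 0
  Position 6 '(': depth becomes 1
  Position 7 '(': depth becomes 2
  Position 8 '(': depth becomes 3
  Position 9 '(': depth becomes 4
  Position 10 ')': depth becomes 3
  Position 11 '(': depth becomes 4
  Position 12 '(': depth becomes 5
  Position 13 '(': depth becomes 6
  Position 14 ')': depth becomes 5
  Position 15 ')': depth becomes 4
  Position 16 ')': depth becomes 3
  Position 17 ')': depth becomes 2
  Position 18 ')': depth becomes 1
  Position 19 ')': depth becomes 0
Maximum depth reached: 6

6


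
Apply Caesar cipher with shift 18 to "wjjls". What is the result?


Caesar cipher: shift "wjjls" by 18
  'w' (pos 22) + 18 = pos 14 = 'o'
  'j' (pos 9) + 18 = pos 1 = 'b'
  'j' (pos 9) + 18 = pos 1 = 'b'
  'l' (pos 11) + 18 = pos 3 = 'd'
  's' (pos 18) + 18 = pos 10 = 'k'
Result: obbdk

obbdk


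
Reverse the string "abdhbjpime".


Input: abdhbjpime
Reading characters right to left:
  Position 9: 'e'
  Position 8: 'm'
  Position 7: 'i'
  Position 6: 'p'
  Position 5: 'j'
  Position 4: 'b'
  Position 3: 'h'
  Position 2: 'd'
  Position 1: 'b'
  Position 0: 'a'
Reversed: emipjbhdba

emipjbhdba


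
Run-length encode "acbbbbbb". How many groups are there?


Input: acbbbbbb
Scanning for consecutive runs:
  Group 1: 'a' x 1 (positions 0-0)
  Group 2: 'c' x 1 (positions 1-1)
  Group 3: 'b' x 6 (positions 2-7)
Total groups: 3

3


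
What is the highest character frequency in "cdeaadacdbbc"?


Input: cdeaadacdbbc
Character counts:
  'a': 3
  'b': 2
  'c': 3
  'd': 3
  'e': 1
Maximum frequency: 3

3


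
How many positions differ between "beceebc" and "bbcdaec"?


Comparing "beceebc" and "bbcdaec" position by position:
  Position 0: 'b' vs 'b' => same
  Position 1: 'e' vs 'b' => DIFFER
  Position 2: 'c' vs 'c' => same
  Position 3: 'e' vs 'd' => DIFFER
  Position 4: 'e' vs 'a' => DIFFER
  Position 5: 'b' vs 'e' => DIFFER
  Position 6: 'c' vs 'c' => same
Positions that differ: 4

4


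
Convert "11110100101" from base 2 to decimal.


Input: "11110100101" in base 2
Positional expansion:
  Digit '1' (value 1) x 2^10 = 1024
  Digit '1' (value 1) x 2^9 = 512
  Digit '1' (value 1) x 2^8 = 256
  Digit '1' (value 1) x 2^7 = 128
  Digit '0' (value 0) x 2^6 = 0
  Digit '1' (value 1) x 2^5 = 32
  Digit '0' (value 0) x 2^4 = 0
  Digit '0' (value 0) x 2^3 = 0
  Digit '1' (value 1) x 2^2 = 4
  Digit '0' (value 0) x 2^1 = 0
  Digit '1' (value 1) x 2^0 = 1
Sum = 1957

1957


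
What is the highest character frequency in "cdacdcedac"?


Input: cdacdcedac
Character counts:
  'a': 2
  'c': 4
  'd': 3
  'e': 1
Maximum frequency: 4

4


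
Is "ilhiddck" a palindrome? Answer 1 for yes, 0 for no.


Input: ilhiddck
Reversed: kcddihli
  Compare pos 0 ('i') with pos 7 ('k'): MISMATCH
  Compare pos 1 ('l') with pos 6 ('c'): MISMATCH
  Compare pos 2 ('h') with pos 5 ('d'): MISMATCH
  Compare pos 3 ('i') with pos 4 ('d'): MISMATCH
Result: not a palindrome

0


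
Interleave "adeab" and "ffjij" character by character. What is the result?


Interleaving "adeab" and "ffjij":
  Position 0: 'a' from first, 'f' from second => "af"
  Position 1: 'd' from first, 'f' from second => "df"
  Position 2: 'e' from first, 'j' from second => "ej"
  Position 3: 'a' from first, 'i' from second => "ai"
  Position 4: 'b' from first, 'j' from second => "bj"
Result: afdfejaibj

afdfejaibj


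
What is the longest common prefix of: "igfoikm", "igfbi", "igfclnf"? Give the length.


Words: igfoikm, igfbi, igfclnf
  Position 0: all 'i' => match
  Position 1: all 'g' => match
  Position 2: all 'f' => match
  Position 3: ('o', 'b', 'c') => mismatch, stop
LCP = "igf" (length 3)

3


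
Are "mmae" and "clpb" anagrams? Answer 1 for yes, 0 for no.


Strings: "mmae", "clpb"
Sorted first:  aemm
Sorted second: bclp
Differ at position 0: 'a' vs 'b' => not anagrams

0


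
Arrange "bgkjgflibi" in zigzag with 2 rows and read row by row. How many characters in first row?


Zigzag "bgkjgflibi" into 2 rows:
Placing characters:
  'b' => row 0
  'g' => row 1
  'k' => row 0
  'j' => row 1
  'g' => row 0
  'f' => row 1
  'l' => row 0
  'i' => row 1
  'b' => row 0
  'i' => row 1
Rows:
  Row 0: "bkglb"
  Row 1: "gjfii"
First row length: 5

5


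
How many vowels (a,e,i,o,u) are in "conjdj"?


Input: conjdj
Checking each character:
  'c' at position 0: consonant
  'o' at position 1: vowel (running total: 1)
  'n' at position 2: consonant
  'j' at position 3: consonant
  'd' at position 4: consonant
  'j' at position 5: consonant
Total vowels: 1

1


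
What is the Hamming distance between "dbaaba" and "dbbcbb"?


Comparing "dbaaba" and "dbbcbb" position by position:
  Position 0: 'd' vs 'd' => same
  Position 1: 'b' vs 'b' => same
  Position 2: 'a' vs 'b' => differ
  Position 3: 'a' vs 'c' => differ
  Position 4: 'b' vs 'b' => same
  Position 5: 'a' vs 'b' => differ
Total differences (Hamming distance): 3

3


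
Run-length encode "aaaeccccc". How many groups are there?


Input: aaaeccccc
Scanning for consecutive runs:
  Group 1: 'a' x 3 (positions 0-2)
  Group 2: 'e' x 1 (positions 3-3)
  Group 3: 'c' x 5 (positions 4-8)
Total groups: 3

3


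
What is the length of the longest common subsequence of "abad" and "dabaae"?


LCS of "abad" and "dabaae"
DP table:
           d    a    b    a    a    e
      0    0    0    0    0    0    0
  a   0    0    1    1    1    1    1
  b   0    0    1    2    2    2    2
  a   0    0    1    2    3    3    3
  d   0    1    1    2    3    3    3
LCS length = dp[4][6] = 3

3


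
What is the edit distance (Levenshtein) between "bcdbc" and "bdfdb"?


Computing edit distance: "bcdbc" -> "bdfdb"
DP table:
           b    d    f    d    b
      0    1    2    3    4    5
  b   1    0    1    2    3    4
  c   2    1    1    2    3    4
  d   3    2    1    2    2    3
  b   4    3    2    2    3    2
  c   5    4    3    3    3    3
Edit distance = dp[5][5] = 3

3


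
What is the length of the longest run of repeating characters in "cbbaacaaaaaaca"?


Input: "cbbaacaaaaaaca"
Scanning for longest run:
  Position 1 ('b'): new char, reset run to 1
  Position 2 ('b'): continues run of 'b', length=2
  Position 3 ('a'): new char, reset run to 1
  Position 4 ('a'): continues run of 'a', length=2
  Position 5 ('c'): new char, reset run to 1
  Position 6 ('a'): new char, reset run to 1
  Position 7 ('a'): continues run of 'a', length=2
  Position 8 ('a'): continues run of 'a', length=3
  Position 9 ('a'): continues run of 'a', length=4
  Position 10 ('a'): continues run of 'a', length=5
  Position 11 ('a'): continues run of 'a', length=6
  Position 12 ('c'): new char, reset run to 1
  Position 13 ('a'): new char, reset run to 1
Longest run: 'a' with length 6

6


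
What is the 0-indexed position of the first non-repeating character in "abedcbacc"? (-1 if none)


Input: abedcbacc
Character frequencies:
  'a': 2
  'b': 2
  'c': 3
  'd': 1
  'e': 1
Scanning left to right for freq == 1:
  Position 0 ('a'): freq=2, skip
  Position 1 ('b'): freq=2, skip
  Position 2 ('e'): unique! => answer = 2

2


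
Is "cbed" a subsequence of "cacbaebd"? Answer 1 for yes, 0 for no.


Check if "cbed" is a subsequence of "cacbaebd"
Greedy scan:
  Position 0 ('c'): matches sub[0] = 'c'
  Position 1 ('a'): no match needed
  Position 2 ('c'): no match needed
  Position 3 ('b'): matches sub[1] = 'b'
  Position 4 ('a'): no match needed
  Position 5 ('e'): matches sub[2] = 'e'
  Position 6 ('b'): no match needed
  Position 7 ('d'): matches sub[3] = 'd'
All 4 characters matched => is a subsequence

1


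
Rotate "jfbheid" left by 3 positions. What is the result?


Input: "jfbheid", rotate left by 3
First 3 characters: "jfb"
Remaining characters: "heid"
Concatenate remaining + first: "heid" + "jfb" = "heidjfb"

heidjfb


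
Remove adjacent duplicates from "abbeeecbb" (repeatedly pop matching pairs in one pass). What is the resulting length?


Input: abbeeecbb
Stack-based adjacent duplicate removal:
  Read 'a': push. Stack: a
  Read 'b': push. Stack: ab
  Read 'b': matches stack top 'b' => pop. Stack: a
  Read 'e': push. Stack: ae
  Read 'e': matches stack top 'e' => pop. Stack: a
  Read 'e': push. Stack: ae
  Read 'c': push. Stack: aec
  Read 'b': push. Stack: aecb
  Read 'b': matches stack top 'b' => pop. Stack: aec
Final stack: "aec" (length 3)

3


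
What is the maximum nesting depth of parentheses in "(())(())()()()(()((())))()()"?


Input: "(())(())()()()(()((())))()()"
Tracking depth:
  Position 0 '(': depth becomes 1
  Position 1 '(': depth becomes 2
  Position 2 ')': depth becomes 1
  Position 3 ')': depth becomes 0
  Position 4 '(': depth becomes 1
  Position 5 '(': depth becomes 2
  Position 6 ')': depth becomes 1
  Position 7 ')': depth becomes 0
  Position 8 '(': depth becomes 1
  Position 9 ')': depth becomes 0
  Position 10 '(': depth becomes 1
  Position 11 ')': depth becomes 0
  Position 12 '(': depth becomes 1
  Position 13 ')': depth becomes 0
  Position 14 '(': depth becomes 1
  Position 15 '(': depth becomes 2
  Position 16 ')': depth becomes 1
  Position 17 '(': depth becomes 2
  Position 18 '(': depth becomes 3
  Position 19 '(': depth becomes 4
  Position 20 ')': depth becomes 3
  Position 21 ')': depth becomes 2
  Position 22 ')': depth becomes 1
  Position 23 ')': depth becomes 0
  Position 24 '(': depth becomes 1
  Position 25 ')': depth becomes 0
  Position 26 '(': depth becomes 1
  Position 27 ')': depth becomes 0
Maximum depth reached: 4

4


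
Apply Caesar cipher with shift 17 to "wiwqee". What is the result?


Caesar cipher: shift "wiwqee" by 17
  'w' (pos 22) + 17 = pos 13 = 'n'
  'i' (pos 8) + 17 = pos 25 = 'z'
  'w' (pos 22) + 17 = pos 13 = 'n'
  'q' (pos 16) + 17 = pos 7 = 'h'
  'e' (pos 4) + 17 = pos 21 = 'v'
  'e' (pos 4) + 17 = pos 21 = 'v'
Result: nznhvv

nznhvv


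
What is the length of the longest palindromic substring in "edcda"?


Input: "edcda"
Checking substrings for palindromes:
  [1:4] "dcd" (len 3) => palindrome
Longest palindromic substring: "dcd" with length 3

3


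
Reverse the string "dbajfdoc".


Input: dbajfdoc
Reading characters right to left:
  Position 7: 'c'
  Position 6: 'o'
  Position 5: 'd'
  Position 4: 'f'
  Position 3: 'j'
  Position 2: 'a'
  Position 1: 'b'
  Position 0: 'd'
Reversed: codfjabd

codfjabd


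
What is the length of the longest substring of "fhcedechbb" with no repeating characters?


Input: "fhcedechbb"
Sliding window (track last position of each char):
  Position 0 ('f'): window [0,0] length 1 -- new best
  Position 1 ('h'): window [0,1] length 2 -- new best
  Position 2 ('c'): window [0,2] length 3 -- new best
  Position 3 ('e'): window [0,3] length 4 -- new best
  Position 4 ('d'): window [0,4] length 5 -- new best
  Position 5 ('e'): repeat (last at 3), move window start to 4
  Position 5 ('e'): window [4,5] length 2
  Position 6 ('c'): window [4,6] length 3
  Position 7 ('h'): window [4,7] length 4
  Position 8 ('b'): window [4,8] length 5
  Position 9 ('b'): repeat (last at 8), move window start to 9
  Position 9 ('b'): window [9,9] length 1
Longest substring with no repeats: "fhced" with length 5

5


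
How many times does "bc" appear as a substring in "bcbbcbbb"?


Searching for "bc" in "bcbbcbbb"
Scanning each position:
  Position 0: "bc" => MATCH
  Position 1: "cb" => no
  Position 2: "bb" => no
  Position 3: "bc" => MATCH
  Position 4: "cb" => no
  Position 5: "bb" => no
  Position 6: "bb" => no
Total occurrences: 2

2


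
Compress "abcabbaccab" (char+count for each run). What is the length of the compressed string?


Input: abcabbaccab
Runs:
  'a' x 1 => "a1"
  'b' x 1 => "b1"
  'c' x 1 => "c1"
  'a' x 1 => "a1"
  'b' x 2 => "b2"
  'a' x 1 => "a1"
  'c' x 2 => "c2"
  'a' x 1 => "a1"
  'b' x 1 => "b1"
Compressed: "a1b1c1a1b2a1c2a1b1"
Compressed length: 18

18


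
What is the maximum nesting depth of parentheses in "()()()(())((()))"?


Input: "()()()(())((()))"
Tracking depth:
  Position 0 '(': depth becomes 1
  Position 1 ')': depth becomes 0
  Position 2 '(': depth becomes 1
  Position 3 ')': depth becomes 0
  Position 4 '(': depth becomes 1
  Position 5 ')': depth becomes 0
  Position 6 '(': depth becomes 1
  Position 7 '(': depth becomes 2
  Position 8 ')': depth becomes 1
  Position 9 ')': depth becomes 0
  Position 10 '(': depth becomes 1
  Position 11 '(': depth becomes 2
  Position 12 '(': depth becomes 3
  Position 13 ')': depth becomes 2
  Position 14 ')': depth becomes 1
  Position 15 ')': depth becomes 0
Maximum depth reached: 3

3


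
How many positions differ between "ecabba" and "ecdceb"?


Comparing "ecabba" and "ecdceb" position by position:
  Position 0: 'e' vs 'e' => same
  Position 1: 'c' vs 'c' => same
  Position 2: 'a' vs 'd' => DIFFER
  Position 3: 'b' vs 'c' => DIFFER
  Position 4: 'b' vs 'e' => DIFFER
  Position 5: 'a' vs 'b' => DIFFER
Positions that differ: 4

4


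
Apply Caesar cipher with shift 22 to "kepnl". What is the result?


Caesar cipher: shift "kepnl" by 22
  'k' (pos 10) + 22 = pos 6 = 'g'
  'e' (pos 4) + 22 = pos 0 = 'a'
  'p' (pos 15) + 22 = pos 11 = 'l'
  'n' (pos 13) + 22 = pos 9 = 'j'
  'l' (pos 11) + 22 = pos 7 = 'h'
Result: galjh

galjh


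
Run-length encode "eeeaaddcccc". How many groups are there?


Input: eeeaaddcccc
Scanning for consecutive runs:
  Group 1: 'e' x 3 (positions 0-2)
  Group 2: 'a' x 2 (positions 3-4)
  Group 3: 'd' x 2 (positions 5-6)
  Group 4: 'c' x 4 (positions 7-10)
Total groups: 4

4


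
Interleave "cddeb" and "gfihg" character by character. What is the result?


Interleaving "cddeb" and "gfihg":
  Position 0: 'c' from first, 'g' from second => "cg"
  Position 1: 'd' from first, 'f' from second => "df"
  Position 2: 'd' from first, 'i' from second => "di"
  Position 3: 'e' from first, 'h' from second => "eh"
  Position 4: 'b' from first, 'g' from second => "bg"
Result: cgdfdiehbg

cgdfdiehbg


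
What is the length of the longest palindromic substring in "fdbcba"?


Input: "fdbcba"
Checking substrings for palindromes:
  [2:5] "bcb" (len 3) => palindrome
Longest palindromic substring: "bcb" with length 3

3


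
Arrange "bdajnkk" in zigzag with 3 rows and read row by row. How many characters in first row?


Zigzag "bdajnkk" into 3 rows:
Placing characters:
  'b' => row 0
  'd' => row 1
  'a' => row 2
  'j' => row 1
  'n' => row 0
  'k' => row 1
  'k' => row 2
Rows:
  Row 0: "bn"
  Row 1: "djk"
  Row 2: "ak"
First row length: 2

2


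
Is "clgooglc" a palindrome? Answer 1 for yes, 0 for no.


Input: clgooglc
Reversed: clgooglc
  Compare pos 0 ('c') with pos 7 ('c'): match
  Compare pos 1 ('l') with pos 6 ('l'): match
  Compare pos 2 ('g') with pos 5 ('g'): match
  Compare pos 3 ('o') with pos 4 ('o'): match
Result: palindrome

1


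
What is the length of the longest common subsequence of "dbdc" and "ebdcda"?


LCS of "dbdc" and "ebdcda"
DP table:
           e    b    d    c    d    a
      0    0    0    0    0    0    0
  d   0    0    0    1    1    1    1
  b   0    0    1    1    1    1    1
  d   0    0    1    2    2    2    2
  c   0    0    1    2    3    3    3
LCS length = dp[4][6] = 3

3
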